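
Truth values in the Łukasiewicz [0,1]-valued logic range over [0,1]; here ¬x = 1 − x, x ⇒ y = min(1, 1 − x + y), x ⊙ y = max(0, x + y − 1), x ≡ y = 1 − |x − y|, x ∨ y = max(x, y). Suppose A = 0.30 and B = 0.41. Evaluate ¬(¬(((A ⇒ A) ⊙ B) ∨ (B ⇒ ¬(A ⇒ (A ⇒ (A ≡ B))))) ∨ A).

0.59

A ⇒ A = min(1, 1 − 0.30 + 0.30) = min(1, 1.00) = 1.00
(A ⇒ A) ⊙ B = max(0, 1.00 + 0.41 − 1) = max(0, 0.41) = 0.41
A ≡ B = 1 − |0.30 − 0.41| = 1 − 0.11 = 0.89
A ⇒ (A ≡ B) = min(1, 1 − 0.30 + 0.89) = min(1, 1.59) = 1.00
A ⇒ (A ⇒ (A ≡ B)) = min(1, 1 − 0.30 + 1.00) = min(1, 1.70) = 1.00
¬(A ⇒ (A ⇒ (A ≡ B))) = 1 − 1.00 = 0.00
B ⇒ ¬(A ⇒ (A ⇒ (A ≡ B))) = min(1, 1 − 0.41 + 0.00) = min(1, 0.59) = 0.59
((A ⇒ A) ⊙ B) ∨ (B ⇒ ¬(A ⇒ (A ⇒ (A ≡ B)))) = max(0.41, 0.59) = 0.59
¬(((A ⇒ A) ⊙ B) ∨ (B ⇒ ¬(A ⇒ (A ⇒ (A ≡ B))))) = 1 − 0.59 = 0.41
¬(((A ⇒ A) ⊙ B) ∨ (B ⇒ ¬(A ⇒ (A ⇒ (A ≡ B))))) ∨ A = max(0.41, 0.30) = 0.41
¬(¬(((A ⇒ A) ⊙ B) ∨ (B ⇒ ¬(A ⇒ (A ⇒ (A ≡ B))))) ∨ A) = 1 − 0.41 = 0.59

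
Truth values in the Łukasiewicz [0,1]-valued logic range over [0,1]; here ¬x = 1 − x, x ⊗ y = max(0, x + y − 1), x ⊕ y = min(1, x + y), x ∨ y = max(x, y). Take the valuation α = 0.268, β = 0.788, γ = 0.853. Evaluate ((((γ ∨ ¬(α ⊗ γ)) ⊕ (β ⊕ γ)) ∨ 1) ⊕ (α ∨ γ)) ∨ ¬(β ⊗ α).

1.000

α ⊗ γ = max(0, 0.268 + 0.853 − 1) = max(0, 0.121) = 0.121
¬(α ⊗ γ) = 1 − 0.121 = 0.879
γ ∨ ¬(α ⊗ γ) = max(0.853, 0.879) = 0.879
β ⊕ γ = min(1, 0.788 + 0.853) = min(1, 1.641) = 1.000
(γ ∨ ¬(α ⊗ γ)) ⊕ (β ⊕ γ) = min(1, 0.879 + 1.000) = min(1, 1.879) = 1.000
((γ ∨ ¬(α ⊗ γ)) ⊕ (β ⊕ γ)) ∨ 1 = max(1.000, 1.000) = 1.000
α ∨ γ = max(0.268, 0.853) = 0.853
(((γ ∨ ¬(α ⊗ γ)) ⊕ (β ⊕ γ)) ∨ 1) ⊕ (α ∨ γ) = min(1, 1.000 + 0.853) = min(1, 1.853) = 1.000
β ⊗ α = max(0, 0.788 + 0.268 − 1) = max(0, 0.056) = 0.056
¬(β ⊗ α) = 1 − 0.056 = 0.944
((((γ ∨ ¬(α ⊗ γ)) ⊕ (β ⊕ γ)) ∨ 1) ⊕ (α ∨ γ)) ∨ ¬(β ⊗ α) = max(1.000, 0.944) = 1.000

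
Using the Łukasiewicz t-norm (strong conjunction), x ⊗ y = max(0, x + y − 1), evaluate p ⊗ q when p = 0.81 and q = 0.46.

0.27

p ⊗ q = max(0, 0.81 + 0.46 − 1) = max(0, 0.27) = 0.27
For comparison, the Gödel (minimum) t-norm min(x, y) would give 0.46.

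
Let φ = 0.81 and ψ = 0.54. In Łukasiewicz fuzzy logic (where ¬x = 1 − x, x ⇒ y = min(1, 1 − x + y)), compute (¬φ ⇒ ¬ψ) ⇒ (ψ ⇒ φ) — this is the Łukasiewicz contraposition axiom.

1.00

¬φ = 1 − 0.81 = 0.19
¬ψ = 1 − 0.54 = 0.46
¬φ ⇒ ¬ψ = min(1, 1 − 0.19 + 0.46) = min(1, 1.27) = 1.00
ψ ⇒ φ = min(1, 1 − 0.54 + 0.81) = min(1, 1.27) = 1.00
(¬φ ⇒ ¬ψ) ⇒ (ψ ⇒ φ) = min(1, 1 − 1.00 + 1.00) = min(1, 1.00) = 1.00
(As expected: an axiom of Ł∞, always 1.)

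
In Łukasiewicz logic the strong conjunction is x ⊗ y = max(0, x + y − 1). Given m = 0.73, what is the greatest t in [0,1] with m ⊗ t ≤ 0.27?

0.54

The residuum of the Łukasiewicz t-norm gives the supremum: min(1, 1 − 0.73 + 0.27).
1 − 0.73 + 0.27 = 0.54, so t = min(1, 0.54) = 0.54.
Check: 0.73 ⊗ 0.54 = max(0, 0.27) = 0.27 ≤ 0.27.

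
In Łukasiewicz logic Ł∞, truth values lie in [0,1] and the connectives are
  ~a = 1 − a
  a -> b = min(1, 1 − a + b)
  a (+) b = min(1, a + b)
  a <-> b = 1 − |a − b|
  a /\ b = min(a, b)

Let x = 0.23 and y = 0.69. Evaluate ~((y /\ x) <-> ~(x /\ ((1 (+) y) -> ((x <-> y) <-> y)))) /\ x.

y /\ x = min(0.69, 0.23) = 0.23
1 (+) y = min(1, 1.00 + 0.69) = min(1, 1.69) = 1.00
x <-> y = 1 − |0.23 − 0.69| = 1 − 0.46 = 0.54
(x <-> y) <-> y = 1 − |0.54 − 0.69| = 1 − 0.15 = 0.85
(1 (+) y) -> ((x <-> y) <-> y) = min(1, 1 − 1.00 + 0.85) = min(1, 0.85) = 0.85
x /\ ((1 (+) y) -> ((x <-> y) <-> y)) = min(0.23, 0.85) = 0.23
~(x /\ ((1 (+) y) -> ((x <-> y) <-> y))) = 1 − 0.23 = 0.77
(y /\ x) <-> ~(x /\ ((1 (+) y) -> ((x <-> y) <-> y))) = 1 − |0.23 − 0.77| = 1 − 0.54 = 0.46
~((y /\ x) <-> ~(x /\ ((1 (+) y) -> ((x <-> y) <-> y)))) = 1 − 0.46 = 0.54
~((y /\ x) <-> ~(x /\ ((1 (+) y) -> ((x <-> y) <-> y)))) /\ x = min(0.54, 0.23) = 0.23

0.23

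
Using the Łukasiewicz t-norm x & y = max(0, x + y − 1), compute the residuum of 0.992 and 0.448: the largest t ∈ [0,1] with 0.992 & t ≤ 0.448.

0.456

The residuum of the Łukasiewicz t-norm gives the supremum: min(1, 1 − 0.992 + 0.448).
1 − 0.992 + 0.448 = 0.456, so t = min(1, 0.456) = 0.456.
Check: 0.992 & 0.456 = max(0, 0.448) = 0.448 ≤ 0.448.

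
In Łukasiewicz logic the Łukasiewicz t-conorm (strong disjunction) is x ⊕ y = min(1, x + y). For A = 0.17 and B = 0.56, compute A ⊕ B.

0.73

A ⊕ B = min(1, 0.17 + 0.56) = min(1, 0.73) = 0.73
For comparison, the Gödel t-conorm max(x, y) would give 0.56.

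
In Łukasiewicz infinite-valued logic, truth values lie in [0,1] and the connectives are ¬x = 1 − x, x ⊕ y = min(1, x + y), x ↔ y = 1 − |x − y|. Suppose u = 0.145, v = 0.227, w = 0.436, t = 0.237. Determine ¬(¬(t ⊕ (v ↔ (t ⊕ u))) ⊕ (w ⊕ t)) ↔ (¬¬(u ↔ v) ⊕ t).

0.327

t ⊕ u = min(1, 0.237 + 0.145) = min(1, 0.382) = 0.382
v ↔ (t ⊕ u) = 1 − |0.227 − 0.382| = 1 − 0.155 = 0.845
t ⊕ (v ↔ (t ⊕ u)) = min(1, 0.237 + 0.845) = min(1, 1.082) = 1.000
¬(t ⊕ (v ↔ (t ⊕ u))) = 1 − 1.000 = 0.000
w ⊕ t = min(1, 0.436 + 0.237) = min(1, 0.673) = 0.673
¬(t ⊕ (v ↔ (t ⊕ u))) ⊕ (w ⊕ t) = min(1, 0.000 + 0.673) = min(1, 0.673) = 0.673
¬(¬(t ⊕ (v ↔ (t ⊕ u))) ⊕ (w ⊕ t)) = 1 − 0.673 = 0.327
u ↔ v = 1 − |0.145 − 0.227| = 1 − 0.082 = 0.918
¬(u ↔ v) = 1 − 0.918 = 0.082
¬¬(u ↔ v) = 1 − 0.082 = 0.918
¬¬(u ↔ v) ⊕ t = min(1, 0.918 + 0.237) = min(1, 1.155) = 1.000
¬(¬(t ⊕ (v ↔ (t ⊕ u))) ⊕ (w ⊕ t)) ↔ (¬¬(u ↔ v) ⊕ t) = 1 − |0.327 − 1.000| = 1 − 0.673 = 0.327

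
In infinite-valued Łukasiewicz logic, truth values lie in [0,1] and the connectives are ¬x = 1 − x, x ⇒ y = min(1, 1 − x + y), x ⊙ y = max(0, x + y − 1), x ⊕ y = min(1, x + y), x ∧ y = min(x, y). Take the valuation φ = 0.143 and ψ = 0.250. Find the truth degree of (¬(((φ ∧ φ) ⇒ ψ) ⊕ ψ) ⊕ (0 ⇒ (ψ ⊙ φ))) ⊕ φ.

1.000

φ ∧ φ = min(0.143, 0.143) = 0.143
(φ ∧ φ) ⇒ ψ = min(1, 1 − 0.143 + 0.250) = min(1, 1.107) = 1.000
((φ ∧ φ) ⇒ ψ) ⊕ ψ = min(1, 1.000 + 0.250) = min(1, 1.250) = 1.000
¬(((φ ∧ φ) ⇒ ψ) ⊕ ψ) = 1 − 1.000 = 0.000
ψ ⊙ φ = max(0, 0.250 + 0.143 − 1) = max(0, -0.607) = 0.000
0 ⇒ (ψ ⊙ φ) = min(1, 1 − 0.000 + 0.000) = min(1, 1.000) = 1.000
¬(((φ ∧ φ) ⇒ ψ) ⊕ ψ) ⊕ (0 ⇒ (ψ ⊙ φ)) = min(1, 0.000 + 1.000) = min(1, 1.000) = 1.000
(¬(((φ ∧ φ) ⇒ ψ) ⊕ ψ) ⊕ (0 ⇒ (ψ ⊙ φ))) ⊕ φ = min(1, 1.000 + 0.143) = min(1, 1.143) = 1.000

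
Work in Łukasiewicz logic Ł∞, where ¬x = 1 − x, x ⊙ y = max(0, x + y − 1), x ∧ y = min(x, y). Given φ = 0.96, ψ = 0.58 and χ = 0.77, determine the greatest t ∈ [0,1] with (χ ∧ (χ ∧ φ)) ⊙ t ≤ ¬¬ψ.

0.81

χ ∧ φ = min(0.77, 0.96) = 0.77
χ ∧ (χ ∧ φ) = min(0.77, 0.77) = 0.77
So the left factor is χ ∧ (χ ∧ φ) = 0.77.
¬ψ = 1 − 0.58 = 0.42
¬¬ψ = 1 − 0.42 = 0.58
So the right-hand bound is ¬¬ψ = 0.58.
The residuum of the Łukasiewicz t-norm gives the supremum: min(1, 1 − 0.77 + 0.58).
1 − 0.77 + 0.58 = 0.81, so t = min(1, 0.81) = 0.81.
Check: 0.77 ⊙ 0.81 = max(0, 0.58) = 0.58 ≤ 0.58.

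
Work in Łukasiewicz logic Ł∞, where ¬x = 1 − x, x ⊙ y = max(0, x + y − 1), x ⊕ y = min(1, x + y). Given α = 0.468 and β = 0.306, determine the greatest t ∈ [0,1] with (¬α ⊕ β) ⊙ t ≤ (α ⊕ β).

¬α = 1 − 0.468 = 0.532
¬α ⊕ β = min(1, 0.532 + 0.306) = min(1, 0.838) = 0.838
So the left factor is ¬α ⊕ β = 0.838.
α ⊕ β = min(1, 0.468 + 0.306) = min(1, 0.774) = 0.774
So the right-hand bound is α ⊕ β = 0.774.
The residuum of the Łukasiewicz t-norm gives the supremum: min(1, 1 − 0.838 + 0.774).
1 − 0.838 + 0.774 = 0.936, so t = min(1, 0.936) = 0.936.
Check: 0.838 ⊙ 0.936 = max(0, 0.774) = 0.774 ≤ 0.774.

0.936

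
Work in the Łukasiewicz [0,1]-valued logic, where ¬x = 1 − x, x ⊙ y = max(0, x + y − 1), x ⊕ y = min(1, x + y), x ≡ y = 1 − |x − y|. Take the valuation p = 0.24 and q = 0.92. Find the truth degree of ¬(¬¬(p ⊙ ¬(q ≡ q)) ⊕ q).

q ≡ q = 1 − |0.92 − 0.92| = 1 − 0.00 = 1.00
¬(q ≡ q) = 1 − 1.00 = 0.00
p ⊙ ¬(q ≡ q) = max(0, 0.24 + 0.00 − 1) = max(0, -0.76) = 0.00
¬(p ⊙ ¬(q ≡ q)) = 1 − 0.00 = 1.00
¬¬(p ⊙ ¬(q ≡ q)) = 1 − 1.00 = 0.00
¬¬(p ⊙ ¬(q ≡ q)) ⊕ q = min(1, 0.00 + 0.92) = min(1, 0.92) = 0.92
¬(¬¬(p ⊙ ¬(q ≡ q)) ⊕ q) = 1 − 0.92 = 0.08

0.08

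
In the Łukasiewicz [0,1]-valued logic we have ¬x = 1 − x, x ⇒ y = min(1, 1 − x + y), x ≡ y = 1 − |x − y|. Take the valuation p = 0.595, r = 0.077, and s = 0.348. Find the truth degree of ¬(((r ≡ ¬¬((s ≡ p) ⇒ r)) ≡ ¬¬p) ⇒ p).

s ≡ p = 1 − |0.348 − 0.595| = 1 − 0.247 = 0.753
(s ≡ p) ⇒ r = min(1, 1 − 0.753 + 0.077) = min(1, 0.324) = 0.324
¬((s ≡ p) ⇒ r) = 1 − 0.324 = 0.676
¬¬((s ≡ p) ⇒ r) = 1 − 0.676 = 0.324
r ≡ ¬¬((s ≡ p) ⇒ r) = 1 − |0.077 − 0.324| = 1 − 0.247 = 0.753
¬p = 1 − 0.595 = 0.405
¬¬p = 1 − 0.405 = 0.595
(r ≡ ¬¬((s ≡ p) ⇒ r)) ≡ ¬¬p = 1 − |0.753 − 0.595| = 1 − 0.158 = 0.842
((r ≡ ¬¬((s ≡ p) ⇒ r)) ≡ ¬¬p) ⇒ p = min(1, 1 − 0.842 + 0.595) = min(1, 0.753) = 0.753
¬(((r ≡ ¬¬((s ≡ p) ⇒ r)) ≡ ¬¬p) ⇒ p) = 1 − 0.753 = 0.247

0.247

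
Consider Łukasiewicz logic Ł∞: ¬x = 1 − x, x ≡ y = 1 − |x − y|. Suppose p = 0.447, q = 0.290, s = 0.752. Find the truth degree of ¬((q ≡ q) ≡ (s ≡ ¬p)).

q ≡ q = 1 − |0.290 − 0.290| = 1 − 0.000 = 1.000
¬p = 1 − 0.447 = 0.553
s ≡ ¬p = 1 − |0.752 − 0.553| = 1 − 0.199 = 0.801
(q ≡ q) ≡ (s ≡ ¬p) = 1 − |1.000 − 0.801| = 1 − 0.199 = 0.801
¬((q ≡ q) ≡ (s ≡ ¬p)) = 1 − 0.801 = 0.199

0.199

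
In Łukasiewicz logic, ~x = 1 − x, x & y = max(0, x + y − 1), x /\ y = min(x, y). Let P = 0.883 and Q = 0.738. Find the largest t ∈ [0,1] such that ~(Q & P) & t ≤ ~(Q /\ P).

0.883

Q & P = max(0, 0.738 + 0.883 − 1) = max(0, 0.621) = 0.621
~(Q & P) = 1 − 0.621 = 0.379
So the left factor is ~(Q & P) = 0.379.
Q /\ P = min(0.738, 0.883) = 0.738
~(Q /\ P) = 1 − 0.738 = 0.262
So the right-hand bound is ~(Q /\ P) = 0.262.
The residuum of the Łukasiewicz t-norm gives the supremum: min(1, 1 − 0.379 + 0.262).
1 − 0.379 + 0.262 = 0.883, so t = min(1, 0.883) = 0.883.
Check: 0.379 & 0.883 = max(0, 0.262) = 0.262 ≤ 0.262.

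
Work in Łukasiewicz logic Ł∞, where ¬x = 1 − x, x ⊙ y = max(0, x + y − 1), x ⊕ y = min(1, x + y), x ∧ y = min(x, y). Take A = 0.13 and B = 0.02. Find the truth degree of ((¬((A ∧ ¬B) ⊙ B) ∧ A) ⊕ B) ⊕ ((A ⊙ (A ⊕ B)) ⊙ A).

¬B = 1 − 0.02 = 0.98
A ∧ ¬B = min(0.13, 0.98) = 0.13
(A ∧ ¬B) ⊙ B = max(0, 0.13 + 0.02 − 1) = max(0, -0.85) = 0.00
¬((A ∧ ¬B) ⊙ B) = 1 − 0.00 = 1.00
¬((A ∧ ¬B) ⊙ B) ∧ A = min(1.00, 0.13) = 0.13
(¬((A ∧ ¬B) ⊙ B) ∧ A) ⊕ B = min(1, 0.13 + 0.02) = min(1, 0.15) = 0.15
A ⊕ B = min(1, 0.13 + 0.02) = min(1, 0.15) = 0.15
A ⊙ (A ⊕ B) = max(0, 0.13 + 0.15 − 1) = max(0, -0.72) = 0.00
(A ⊙ (A ⊕ B)) ⊙ A = max(0, 0.00 + 0.13 − 1) = max(0, -0.87) = 0.00
((¬((A ∧ ¬B) ⊙ B) ∧ A) ⊕ B) ⊕ ((A ⊙ (A ⊕ B)) ⊙ A) = min(1, 0.15 + 0.00) = min(1, 0.15) = 0.15

0.15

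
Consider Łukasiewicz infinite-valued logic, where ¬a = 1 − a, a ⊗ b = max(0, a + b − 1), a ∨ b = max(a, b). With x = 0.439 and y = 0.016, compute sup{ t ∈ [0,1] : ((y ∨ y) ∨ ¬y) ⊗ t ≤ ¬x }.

0.577

y ∨ y = max(0.016, 0.016) = 0.016
¬y = 1 − 0.016 = 0.984
(y ∨ y) ∨ ¬y = max(0.016, 0.984) = 0.984
So the left factor is (y ∨ y) ∨ ¬y = 0.984.
¬x = 1 − 0.439 = 0.561
So the right-hand bound is ¬x = 0.561.
The residuum of the Łukasiewicz t-norm gives the supremum: min(1, 1 − 0.984 + 0.561).
1 − 0.984 + 0.561 = 0.577, so t = min(1, 0.577) = 0.577.
Check: 0.984 ⊗ 0.577 = max(0, 0.561) = 0.561 ≤ 0.561.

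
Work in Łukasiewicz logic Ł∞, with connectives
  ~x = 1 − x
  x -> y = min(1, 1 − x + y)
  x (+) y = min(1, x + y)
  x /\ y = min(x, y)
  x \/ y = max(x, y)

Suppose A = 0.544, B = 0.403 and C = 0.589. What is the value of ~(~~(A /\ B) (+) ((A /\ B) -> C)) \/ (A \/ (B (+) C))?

0.992

A /\ B = min(0.544, 0.403) = 0.403
~(A /\ B) = 1 − 0.403 = 0.597
~~(A /\ B) = 1 − 0.597 = 0.403
(A /\ B) -> C = min(1, 1 − 0.403 + 0.589) = min(1, 1.186) = 1.000
~~(A /\ B) (+) ((A /\ B) -> C) = min(1, 0.403 + 1.000) = min(1, 1.403) = 1.000
~(~~(A /\ B) (+) ((A /\ B) -> C)) = 1 − 1.000 = 0.000
B (+) C = min(1, 0.403 + 0.589) = min(1, 0.992) = 0.992
A \/ (B (+) C) = max(0.544, 0.992) = 0.992
~(~~(A /\ B) (+) ((A /\ B) -> C)) \/ (A \/ (B (+) C)) = max(0.000, 0.992) = 0.992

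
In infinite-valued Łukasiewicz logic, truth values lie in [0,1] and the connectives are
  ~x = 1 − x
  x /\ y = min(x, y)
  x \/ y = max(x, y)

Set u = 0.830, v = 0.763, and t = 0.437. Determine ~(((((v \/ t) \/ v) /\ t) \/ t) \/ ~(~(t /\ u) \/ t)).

v \/ t = max(0.763, 0.437) = 0.763
(v \/ t) \/ v = max(0.763, 0.763) = 0.763
((v \/ t) \/ v) /\ t = min(0.763, 0.437) = 0.437
(((v \/ t) \/ v) /\ t) \/ t = max(0.437, 0.437) = 0.437
t /\ u = min(0.437, 0.830) = 0.437
~(t /\ u) = 1 − 0.437 = 0.563
~(t /\ u) \/ t = max(0.563, 0.437) = 0.563
~(~(t /\ u) \/ t) = 1 − 0.563 = 0.437
((((v \/ t) \/ v) /\ t) \/ t) \/ ~(~(t /\ u) \/ t) = max(0.437, 0.437) = 0.437
~(((((v \/ t) \/ v) /\ t) \/ t) \/ ~(~(t /\ u) \/ t)) = 1 − 0.437 = 0.563

0.563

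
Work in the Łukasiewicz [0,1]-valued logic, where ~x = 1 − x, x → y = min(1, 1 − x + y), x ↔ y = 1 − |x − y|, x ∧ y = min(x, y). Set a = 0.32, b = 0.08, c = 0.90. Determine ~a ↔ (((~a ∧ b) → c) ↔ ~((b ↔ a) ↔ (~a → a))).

~a = 1 − 0.32 = 0.68
~a ∧ b = min(0.68, 0.08) = 0.08
(~a ∧ b) → c = min(1, 1 − 0.08 + 0.90) = min(1, 1.82) = 1.00
b ↔ a = 1 − |0.08 − 0.32| = 1 − 0.24 = 0.76
~a → a = min(1, 1 − 0.68 + 0.32) = min(1, 0.64) = 0.64
(b ↔ a) ↔ (~a → a) = 1 − |0.76 − 0.64| = 1 − 0.12 = 0.88
~((b ↔ a) ↔ (~a → a)) = 1 − 0.88 = 0.12
((~a ∧ b) → c) ↔ ~((b ↔ a) ↔ (~a → a)) = 1 − |1.00 − 0.12| = 1 − 0.88 = 0.12
~a ↔ (((~a ∧ b) → c) ↔ ~((b ↔ a) ↔ (~a → a))) = 1 − |0.68 − 0.12| = 1 − 0.56 = 0.44

0.44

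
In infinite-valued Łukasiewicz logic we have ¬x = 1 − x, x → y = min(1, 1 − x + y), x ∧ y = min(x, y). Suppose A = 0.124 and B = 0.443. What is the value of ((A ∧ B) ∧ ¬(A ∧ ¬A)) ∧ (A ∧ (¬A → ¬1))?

A ∧ B = min(0.124, 0.443) = 0.124
¬A = 1 − 0.124 = 0.876
A ∧ ¬A = min(0.124, 0.876) = 0.124
¬(A ∧ ¬A) = 1 − 0.124 = 0.876
(A ∧ B) ∧ ¬(A ∧ ¬A) = min(0.124, 0.876) = 0.124
¬1 = 1 − 1.000 = 0.000
¬A → ¬1 = min(1, 1 − 0.876 + 0.000) = min(1, 0.124) = 0.124
A ∧ (¬A → ¬1) = min(0.124, 0.124) = 0.124
((A ∧ B) ∧ ¬(A ∧ ¬A)) ∧ (A ∧ (¬A → ¬1)) = min(0.124, 0.124) = 0.124

0.124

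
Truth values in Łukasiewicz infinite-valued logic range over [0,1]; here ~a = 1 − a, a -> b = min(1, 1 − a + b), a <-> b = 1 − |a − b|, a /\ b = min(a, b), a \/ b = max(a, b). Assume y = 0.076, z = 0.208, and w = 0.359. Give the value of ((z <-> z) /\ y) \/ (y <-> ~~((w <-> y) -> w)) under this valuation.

0.434

z <-> z = 1 − |0.208 − 0.208| = 1 − 0.000 = 1.000
(z <-> z) /\ y = min(1.000, 0.076) = 0.076
w <-> y = 1 − |0.359 − 0.076| = 1 − 0.283 = 0.717
(w <-> y) -> w = min(1, 1 − 0.717 + 0.359) = min(1, 0.642) = 0.642
~((w <-> y) -> w) = 1 − 0.642 = 0.358
~~((w <-> y) -> w) = 1 − 0.358 = 0.642
y <-> ~~((w <-> y) -> w) = 1 − |0.076 − 0.642| = 1 − 0.566 = 0.434
((z <-> z) /\ y) \/ (y <-> ~~((w <-> y) -> w)) = max(0.076, 0.434) = 0.434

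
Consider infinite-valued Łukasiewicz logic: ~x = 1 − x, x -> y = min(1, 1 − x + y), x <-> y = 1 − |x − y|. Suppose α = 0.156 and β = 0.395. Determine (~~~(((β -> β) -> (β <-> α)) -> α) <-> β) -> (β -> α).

β -> β = min(1, 1 − 0.395 + 0.395) = min(1, 1.000) = 1.000
β <-> α = 1 − |0.395 − 0.156| = 1 − 0.239 = 0.761
(β -> β) -> (β <-> α) = min(1, 1 − 1.000 + 0.761) = min(1, 0.761) = 0.761
((β -> β) -> (β <-> α)) -> α = min(1, 1 − 0.761 + 0.156) = min(1, 0.395) = 0.395
~(((β -> β) -> (β <-> α)) -> α) = 1 − 0.395 = 0.605
~~(((β -> β) -> (β <-> α)) -> α) = 1 − 0.605 = 0.395
~~~(((β -> β) -> (β <-> α)) -> α) = 1 − 0.395 = 0.605
~~~(((β -> β) -> (β <-> α)) -> α) <-> β = 1 − |0.605 − 0.395| = 1 − 0.210 = 0.790
β -> α = min(1, 1 − 0.395 + 0.156) = min(1, 0.761) = 0.761
(~~~(((β -> β) -> (β <-> α)) -> α) <-> β) -> (β -> α) = min(1, 1 − 0.790 + 0.761) = min(1, 0.971) = 0.971

0.971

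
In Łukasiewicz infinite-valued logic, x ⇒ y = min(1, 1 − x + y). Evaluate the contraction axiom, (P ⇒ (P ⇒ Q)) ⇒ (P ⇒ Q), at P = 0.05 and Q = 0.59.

1.00

P ⇒ Q = min(1, 1 − 0.05 + 0.59) = min(1, 1.54) = 1.00
P ⇒ (P ⇒ Q) = min(1, 1 − 0.05 + 1.00) = min(1, 1.95) = 1.00
(P ⇒ (P ⇒ Q)) ⇒ (P ⇒ Q) = min(1, 1 − 1.00 + 1.00) = min(1, 1.00) = 1.00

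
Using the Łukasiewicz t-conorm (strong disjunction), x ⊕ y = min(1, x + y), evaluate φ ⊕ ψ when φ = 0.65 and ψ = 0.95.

1.00

φ ⊕ ψ = min(1, 0.65 + 0.95) = min(1, 1.60) = 1.00
For comparison, the Gödel t-conorm max(x, y) would give 0.95.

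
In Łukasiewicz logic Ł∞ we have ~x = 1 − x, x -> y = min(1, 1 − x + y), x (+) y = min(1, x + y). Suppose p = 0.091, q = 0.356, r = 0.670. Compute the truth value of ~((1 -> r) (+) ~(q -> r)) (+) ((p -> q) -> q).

0.686

1 -> r = min(1, 1 − 1.000 + 0.670) = min(1, 0.670) = 0.670
q -> r = min(1, 1 − 0.356 + 0.670) = min(1, 1.314) = 1.000
~(q -> r) = 1 − 1.000 = 0.000
(1 -> r) (+) ~(q -> r) = min(1, 0.670 + 0.000) = min(1, 0.670) = 0.670
~((1 -> r) (+) ~(q -> r)) = 1 − 0.670 = 0.330
p -> q = min(1, 1 − 0.091 + 0.356) = min(1, 1.265) = 1.000
(p -> q) -> q = min(1, 1 − 1.000 + 0.356) = min(1, 0.356) = 0.356
~((1 -> r) (+) ~(q -> r)) (+) ((p -> q) -> q) = min(1, 0.330 + 0.356) = min(1, 0.686) = 0.686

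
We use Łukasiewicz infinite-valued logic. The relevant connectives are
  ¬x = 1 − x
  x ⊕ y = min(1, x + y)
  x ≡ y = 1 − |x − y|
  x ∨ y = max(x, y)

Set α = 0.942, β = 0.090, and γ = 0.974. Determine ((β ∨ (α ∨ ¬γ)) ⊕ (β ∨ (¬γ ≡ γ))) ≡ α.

¬γ = 1 − 0.974 = 0.026
α ∨ ¬γ = max(0.942, 0.026) = 0.942
β ∨ (α ∨ ¬γ) = max(0.090, 0.942) = 0.942
¬γ ≡ γ = 1 − |0.026 − 0.974| = 1 − 0.948 = 0.052
β ∨ (¬γ ≡ γ) = max(0.090, 0.052) = 0.090
(β ∨ (α ∨ ¬γ)) ⊕ (β ∨ (¬γ ≡ γ)) = min(1, 0.942 + 0.090) = min(1, 1.032) = 1.000
((β ∨ (α ∨ ¬γ)) ⊕ (β ∨ (¬γ ≡ γ))) ≡ α = 1 − |1.000 − 0.942| = 1 − 0.058 = 0.942

0.942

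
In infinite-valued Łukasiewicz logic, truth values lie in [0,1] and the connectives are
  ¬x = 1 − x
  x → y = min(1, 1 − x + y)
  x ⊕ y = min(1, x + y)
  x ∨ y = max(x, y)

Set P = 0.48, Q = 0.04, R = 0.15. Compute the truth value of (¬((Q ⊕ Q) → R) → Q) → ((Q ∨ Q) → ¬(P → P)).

Q ⊕ Q = min(1, 0.04 + 0.04) = min(1, 0.08) = 0.08
(Q ⊕ Q) → R = min(1, 1 − 0.08 + 0.15) = min(1, 1.07) = 1.00
¬((Q ⊕ Q) → R) = 1 − 1.00 = 0.00
¬((Q ⊕ Q) → R) → Q = min(1, 1 − 0.00 + 0.04) = min(1, 1.04) = 1.00
Q ∨ Q = max(0.04, 0.04) = 0.04
P → P = min(1, 1 − 0.48 + 0.48) = min(1, 1.00) = 1.00
¬(P → P) = 1 − 1.00 = 0.00
(Q ∨ Q) → ¬(P → P) = min(1, 1 − 0.04 + 0.00) = min(1, 0.96) = 0.96
(¬((Q ⊕ Q) → R) → Q) → ((Q ∨ Q) → ¬(P → P)) = min(1, 1 − 1.00 + 0.96) = min(1, 0.96) = 0.96

0.96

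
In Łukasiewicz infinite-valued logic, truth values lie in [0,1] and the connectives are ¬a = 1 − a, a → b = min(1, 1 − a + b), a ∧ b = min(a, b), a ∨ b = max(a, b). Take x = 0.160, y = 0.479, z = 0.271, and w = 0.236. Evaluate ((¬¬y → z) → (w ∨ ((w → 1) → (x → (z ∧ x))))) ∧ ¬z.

0.729

¬y = 1 − 0.479 = 0.521
¬¬y = 1 − 0.521 = 0.479
¬¬y → z = min(1, 1 − 0.479 + 0.271) = min(1, 0.792) = 0.792
w → 1 = min(1, 1 − 0.236 + 1.000) = min(1, 1.764) = 1.000
z ∧ x = min(0.271, 0.160) = 0.160
x → (z ∧ x) = min(1, 1 − 0.160 + 0.160) = min(1, 1.000) = 1.000
(w → 1) → (x → (z ∧ x)) = min(1, 1 − 1.000 + 1.000) = min(1, 1.000) = 1.000
w ∨ ((w → 1) → (x → (z ∧ x))) = max(0.236, 1.000) = 1.000
(¬¬y → z) → (w ∨ ((w → 1) → (x → (z ∧ x)))) = min(1, 1 − 0.792 + 1.000) = min(1, 1.208) = 1.000
¬z = 1 − 0.271 = 0.729
((¬¬y → z) → (w ∨ ((w → 1) → (x → (z ∧ x))))) ∧ ¬z = min(1.000, 0.729) = 0.729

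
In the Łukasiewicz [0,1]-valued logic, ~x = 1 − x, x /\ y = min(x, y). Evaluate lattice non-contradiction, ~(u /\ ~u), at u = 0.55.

~u = 1 − 0.55 = 0.45
u /\ ~u = min(0.55, 0.45) = 0.45
~(u /\ ~u) = 1 − 0.45 = 0.55
(The value 0.55 < 1 shows this instance is not satisfied; not a Ł∞-tautology — its value is 1 − min(a, 1−a).)

0.55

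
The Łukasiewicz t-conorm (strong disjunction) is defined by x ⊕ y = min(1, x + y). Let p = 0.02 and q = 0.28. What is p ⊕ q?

p ⊕ q = min(1, 0.02 + 0.28) = min(1, 0.30) = 0.30
For comparison, the Gödel t-conorm max(x, y) would give 0.28.

0.30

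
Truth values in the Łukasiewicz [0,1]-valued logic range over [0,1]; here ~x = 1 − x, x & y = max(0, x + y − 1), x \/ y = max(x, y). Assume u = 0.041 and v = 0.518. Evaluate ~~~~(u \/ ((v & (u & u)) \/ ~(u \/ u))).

u & u = max(0, 0.041 + 0.041 − 1) = max(0, -0.918) = 0.000
v & (u & u) = max(0, 0.518 + 0.000 − 1) = max(0, -0.482) = 0.000
u \/ u = max(0.041, 0.041) = 0.041
~(u \/ u) = 1 − 0.041 = 0.959
(v & (u & u)) \/ ~(u \/ u) = max(0.000, 0.959) = 0.959
u \/ ((v & (u & u)) \/ ~(u \/ u)) = max(0.041, 0.959) = 0.959
~(u \/ ((v & (u & u)) \/ ~(u \/ u))) = 1 − 0.959 = 0.041
~~(u \/ ((v & (u & u)) \/ ~(u \/ u))) = 1 − 0.041 = 0.959
~~~(u \/ ((v & (u & u)) \/ ~(u \/ u))) = 1 − 0.959 = 0.041
~~~~(u \/ ((v & (u & u)) \/ ~(u \/ u))) = 1 − 0.041 = 0.959

0.959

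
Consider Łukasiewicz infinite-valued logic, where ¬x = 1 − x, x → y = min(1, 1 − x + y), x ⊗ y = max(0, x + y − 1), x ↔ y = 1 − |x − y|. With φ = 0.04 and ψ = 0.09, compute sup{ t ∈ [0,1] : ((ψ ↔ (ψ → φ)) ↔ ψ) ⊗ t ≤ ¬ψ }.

0.96

ψ → φ = min(1, 1 − 0.09 + 0.04) = min(1, 0.95) = 0.95
ψ ↔ (ψ → φ) = 1 − |0.09 − 0.95| = 1 − 0.86 = 0.14
(ψ ↔ (ψ → φ)) ↔ ψ = 1 − |0.14 − 0.09| = 1 − 0.05 = 0.95
So the left factor is (ψ ↔ (ψ → φ)) ↔ ψ = 0.95.
¬ψ = 1 − 0.09 = 0.91
So the right-hand bound is ¬ψ = 0.91.
The residuum of the Łukasiewicz t-norm gives the supremum: min(1, 1 − 0.95 + 0.91).
1 − 0.95 + 0.91 = 0.96, so t = min(1, 0.96) = 0.96.
Check: 0.95 ⊗ 0.96 = max(0, 0.91) = 0.91 ≤ 0.91.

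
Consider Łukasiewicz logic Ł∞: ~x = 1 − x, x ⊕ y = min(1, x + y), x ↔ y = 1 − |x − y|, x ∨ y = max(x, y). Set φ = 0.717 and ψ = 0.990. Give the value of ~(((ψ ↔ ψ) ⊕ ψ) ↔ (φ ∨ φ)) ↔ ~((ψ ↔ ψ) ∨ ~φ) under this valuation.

ψ ↔ ψ = 1 − |0.990 − 0.990| = 1 − 0.000 = 1.000
(ψ ↔ ψ) ⊕ ψ = min(1, 1.000 + 0.990) = min(1, 1.990) = 1.000
φ ∨ φ = max(0.717, 0.717) = 0.717
((ψ ↔ ψ) ⊕ ψ) ↔ (φ ∨ φ) = 1 − |1.000 − 0.717| = 1 − 0.283 = 0.717
~(((ψ ↔ ψ) ⊕ ψ) ↔ (φ ∨ φ)) = 1 − 0.717 = 0.283
~φ = 1 − 0.717 = 0.283
(ψ ↔ ψ) ∨ ~φ = max(1.000, 0.283) = 1.000
~((ψ ↔ ψ) ∨ ~φ) = 1 − 1.000 = 0.000
~(((ψ ↔ ψ) ⊕ ψ) ↔ (φ ∨ φ)) ↔ ~((ψ ↔ ψ) ∨ ~φ) = 1 − |0.283 − 0.000| = 1 − 0.283 = 0.717

0.717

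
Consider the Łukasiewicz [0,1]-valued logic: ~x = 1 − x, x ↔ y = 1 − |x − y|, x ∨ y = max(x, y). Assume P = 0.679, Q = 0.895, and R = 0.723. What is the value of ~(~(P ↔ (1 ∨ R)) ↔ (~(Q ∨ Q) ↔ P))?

0.105

1 ∨ R = max(1.000, 0.723) = 1.000
P ↔ (1 ∨ R) = 1 − |0.679 − 1.000| = 1 − 0.321 = 0.679
~(P ↔ (1 ∨ R)) = 1 − 0.679 = 0.321
Q ∨ Q = max(0.895, 0.895) = 0.895
~(Q ∨ Q) = 1 − 0.895 = 0.105
~(Q ∨ Q) ↔ P = 1 − |0.105 − 0.679| = 1 − 0.574 = 0.426
~(P ↔ (1 ∨ R)) ↔ (~(Q ∨ Q) ↔ P) = 1 − |0.321 − 0.426| = 1 − 0.105 = 0.895
~(~(P ↔ (1 ∨ R)) ↔ (~(Q ∨ Q) ↔ P)) = 1 − 0.895 = 0.105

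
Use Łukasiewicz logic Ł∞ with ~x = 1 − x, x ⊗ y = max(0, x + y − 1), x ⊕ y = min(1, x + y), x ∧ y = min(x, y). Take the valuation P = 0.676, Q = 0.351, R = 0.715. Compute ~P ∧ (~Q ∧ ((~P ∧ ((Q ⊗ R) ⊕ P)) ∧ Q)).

0.324

~P = 1 − 0.676 = 0.324
~Q = 1 − 0.351 = 0.649
Q ⊗ R = max(0, 0.351 + 0.715 − 1) = max(0, 0.066) = 0.066
(Q ⊗ R) ⊕ P = min(1, 0.066 + 0.676) = min(1, 0.742) = 0.742
~P ∧ ((Q ⊗ R) ⊕ P) = min(0.324, 0.742) = 0.324
(~P ∧ ((Q ⊗ R) ⊕ P)) ∧ Q = min(0.324, 0.351) = 0.324
~Q ∧ ((~P ∧ ((Q ⊗ R) ⊕ P)) ∧ Q) = min(0.649, 0.324) = 0.324
~P ∧ (~Q ∧ ((~P ∧ ((Q ⊗ R) ⊕ P)) ∧ Q)) = min(0.324, 0.324) = 0.324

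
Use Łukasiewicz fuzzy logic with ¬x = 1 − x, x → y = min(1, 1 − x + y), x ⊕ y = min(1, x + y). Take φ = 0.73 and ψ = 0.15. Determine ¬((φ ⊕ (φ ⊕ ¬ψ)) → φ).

0.27

¬ψ = 1 − 0.15 = 0.85
φ ⊕ ¬ψ = min(1, 0.73 + 0.85) = min(1, 1.58) = 1.00
φ ⊕ (φ ⊕ ¬ψ) = min(1, 0.73 + 1.00) = min(1, 1.73) = 1.00
(φ ⊕ (φ ⊕ ¬ψ)) → φ = min(1, 1 − 1.00 + 0.73) = min(1, 0.73) = 0.73
¬((φ ⊕ (φ ⊕ ¬ψ)) → φ) = 1 − 0.73 = 0.27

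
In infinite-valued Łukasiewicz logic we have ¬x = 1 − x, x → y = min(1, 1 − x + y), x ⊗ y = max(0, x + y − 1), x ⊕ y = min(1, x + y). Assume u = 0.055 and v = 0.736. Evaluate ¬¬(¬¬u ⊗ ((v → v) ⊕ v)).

0.055

¬u = 1 − 0.055 = 0.945
¬¬u = 1 − 0.945 = 0.055
v → v = min(1, 1 − 0.736 + 0.736) = min(1, 1.000) = 1.000
(v → v) ⊕ v = min(1, 1.000 + 0.736) = min(1, 1.736) = 1.000
¬¬u ⊗ ((v → v) ⊕ v) = max(0, 0.055 + 1.000 − 1) = max(0, 0.055) = 0.055
¬(¬¬u ⊗ ((v → v) ⊕ v)) = 1 − 0.055 = 0.945
¬¬(¬¬u ⊗ ((v → v) ⊕ v)) = 1 − 0.945 = 0.055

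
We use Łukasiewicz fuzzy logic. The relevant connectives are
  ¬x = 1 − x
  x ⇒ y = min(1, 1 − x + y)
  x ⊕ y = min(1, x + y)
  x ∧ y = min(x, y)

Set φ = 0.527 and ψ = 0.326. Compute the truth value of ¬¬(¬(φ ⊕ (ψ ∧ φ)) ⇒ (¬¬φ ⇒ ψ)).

ψ ∧ φ = min(0.326, 0.527) = 0.326
φ ⊕ (ψ ∧ φ) = min(1, 0.527 + 0.326) = min(1, 0.853) = 0.853
¬(φ ⊕ (ψ ∧ φ)) = 1 − 0.853 = 0.147
¬φ = 1 − 0.527 = 0.473
¬¬φ = 1 − 0.473 = 0.527
¬¬φ ⇒ ψ = min(1, 1 − 0.527 + 0.326) = min(1, 0.799) = 0.799
¬(φ ⊕ (ψ ∧ φ)) ⇒ (¬¬φ ⇒ ψ) = min(1, 1 − 0.147 + 0.799) = min(1, 1.652) = 1.000
¬(¬(φ ⊕ (ψ ∧ φ)) ⇒ (¬¬φ ⇒ ψ)) = 1 − 1.000 = 0.000
¬¬(¬(φ ⊕ (ψ ∧ φ)) ⇒ (¬¬φ ⇒ ψ)) = 1 − 0.000 = 1.000

1.000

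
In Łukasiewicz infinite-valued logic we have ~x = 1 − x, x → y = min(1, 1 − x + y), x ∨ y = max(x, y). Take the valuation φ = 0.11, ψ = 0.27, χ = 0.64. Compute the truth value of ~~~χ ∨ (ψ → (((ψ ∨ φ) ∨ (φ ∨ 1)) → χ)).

~χ = 1 − 0.64 = 0.36
~~χ = 1 − 0.36 = 0.64
~~~χ = 1 − 0.64 = 0.36
ψ ∨ φ = max(0.27, 0.11) = 0.27
φ ∨ 1 = max(0.11, 1.00) = 1.00
(ψ ∨ φ) ∨ (φ ∨ 1) = max(0.27, 1.00) = 1.00
((ψ ∨ φ) ∨ (φ ∨ 1)) → χ = min(1, 1 − 1.00 + 0.64) = min(1, 0.64) = 0.64
ψ → (((ψ ∨ φ) ∨ (φ ∨ 1)) → χ) = min(1, 1 − 0.27 + 0.64) = min(1, 1.37) = 1.00
~~~χ ∨ (ψ → (((ψ ∨ φ) ∨ (φ ∨ 1)) → χ)) = max(0.36, 1.00) = 1.00

1.00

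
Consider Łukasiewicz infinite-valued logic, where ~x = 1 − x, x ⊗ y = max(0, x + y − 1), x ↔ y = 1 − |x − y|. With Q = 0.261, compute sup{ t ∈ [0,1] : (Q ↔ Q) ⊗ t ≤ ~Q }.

Q ↔ Q = 1 − |0.261 − 0.261| = 1 − 0.000 = 1.000
So the left factor is Q ↔ Q = 1.000.
~Q = 1 − 0.261 = 0.739
So the right-hand bound is ~Q = 0.739.
The residuum of the Łukasiewicz t-norm gives the supremum: min(1, 1 − 1.000 + 0.739).
1 − 1.000 + 0.739 = 0.739, so t = min(1, 0.739) = 0.739.
Check: 1.000 ⊗ 0.739 = max(0, 0.739) = 0.739 ≤ 0.739.

0.739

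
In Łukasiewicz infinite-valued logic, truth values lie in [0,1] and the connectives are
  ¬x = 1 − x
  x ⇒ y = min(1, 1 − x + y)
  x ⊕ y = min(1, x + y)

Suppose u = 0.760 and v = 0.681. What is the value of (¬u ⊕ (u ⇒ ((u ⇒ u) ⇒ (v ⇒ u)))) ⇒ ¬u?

0.240

¬u = 1 − 0.760 = 0.240
u ⇒ u = min(1, 1 − 0.760 + 0.760) = min(1, 1.000) = 1.000
v ⇒ u = min(1, 1 − 0.681 + 0.760) = min(1, 1.079) = 1.000
(u ⇒ u) ⇒ (v ⇒ u) = min(1, 1 − 1.000 + 1.000) = min(1, 1.000) = 1.000
u ⇒ ((u ⇒ u) ⇒ (v ⇒ u)) = min(1, 1 − 0.760 + 1.000) = min(1, 1.240) = 1.000
¬u ⊕ (u ⇒ ((u ⇒ u) ⇒ (v ⇒ u))) = min(1, 0.240 + 1.000) = min(1, 1.240) = 1.000
(¬u ⊕ (u ⇒ ((u ⇒ u) ⇒ (v ⇒ u)))) ⇒ ¬u = min(1, 1 − 1.000 + 0.240) = min(1, 0.240) = 0.240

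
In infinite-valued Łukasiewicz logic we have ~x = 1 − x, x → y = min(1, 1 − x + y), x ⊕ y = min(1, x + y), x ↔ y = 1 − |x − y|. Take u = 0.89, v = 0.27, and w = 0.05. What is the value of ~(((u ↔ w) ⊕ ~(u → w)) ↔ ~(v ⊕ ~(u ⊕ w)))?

u ↔ w = 1 − |0.89 − 0.05| = 1 − 0.84 = 0.16
u → w = min(1, 1 − 0.89 + 0.05) = min(1, 0.16) = 0.16
~(u → w) = 1 − 0.16 = 0.84
(u ↔ w) ⊕ ~(u → w) = min(1, 0.16 + 0.84) = min(1, 1.00) = 1.00
u ⊕ w = min(1, 0.89 + 0.05) = min(1, 0.94) = 0.94
~(u ⊕ w) = 1 − 0.94 = 0.06
v ⊕ ~(u ⊕ w) = min(1, 0.27 + 0.06) = min(1, 0.33) = 0.33
~(v ⊕ ~(u ⊕ w)) = 1 − 0.33 = 0.67
((u ↔ w) ⊕ ~(u → w)) ↔ ~(v ⊕ ~(u ⊕ w)) = 1 − |1.00 − 0.67| = 1 − 0.33 = 0.67
~(((u ↔ w) ⊕ ~(u → w)) ↔ ~(v ⊕ ~(u ⊕ w))) = 1 − 0.67 = 0.33

0.33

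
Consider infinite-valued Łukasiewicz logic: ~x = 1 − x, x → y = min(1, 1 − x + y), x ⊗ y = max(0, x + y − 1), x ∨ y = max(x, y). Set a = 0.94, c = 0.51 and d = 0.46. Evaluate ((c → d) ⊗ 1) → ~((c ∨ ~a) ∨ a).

c → d = min(1, 1 − 0.51 + 0.46) = min(1, 0.95) = 0.95
(c → d) ⊗ 1 = max(0, 0.95 + 1.00 − 1) = max(0, 0.95) = 0.95
~a = 1 − 0.94 = 0.06
c ∨ ~a = max(0.51, 0.06) = 0.51
(c ∨ ~a) ∨ a = max(0.51, 0.94) = 0.94
~((c ∨ ~a) ∨ a) = 1 − 0.94 = 0.06
((c → d) ⊗ 1) → ~((c ∨ ~a) ∨ a) = min(1, 1 − 0.95 + 0.06) = min(1, 0.11) = 0.11

0.11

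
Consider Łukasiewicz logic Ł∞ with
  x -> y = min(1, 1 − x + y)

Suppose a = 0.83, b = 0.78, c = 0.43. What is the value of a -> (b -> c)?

b -> c = min(1, 1 − 0.78 + 0.43) = min(1, 0.65) = 0.65
a -> (b -> c) = min(1, 1 − 0.83 + 0.65) = min(1, 0.82) = 0.82

0.82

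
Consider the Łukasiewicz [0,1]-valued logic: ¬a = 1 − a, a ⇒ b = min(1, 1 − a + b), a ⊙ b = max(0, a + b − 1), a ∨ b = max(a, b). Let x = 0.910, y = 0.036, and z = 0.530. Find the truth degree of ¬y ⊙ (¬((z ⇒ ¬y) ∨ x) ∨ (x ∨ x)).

¬y = 1 − 0.036 = 0.964
z ⇒ ¬y = min(1, 1 − 0.530 + 0.964) = min(1, 1.434) = 1.000
(z ⇒ ¬y) ∨ x = max(1.000, 0.910) = 1.000
¬((z ⇒ ¬y) ∨ x) = 1 − 1.000 = 0.000
x ∨ x = max(0.910, 0.910) = 0.910
¬((z ⇒ ¬y) ∨ x) ∨ (x ∨ x) = max(0.000, 0.910) = 0.910
¬y ⊙ (¬((z ⇒ ¬y) ∨ x) ∨ (x ∨ x)) = max(0, 0.964 + 0.910 − 1) = max(0, 0.874) = 0.874

0.874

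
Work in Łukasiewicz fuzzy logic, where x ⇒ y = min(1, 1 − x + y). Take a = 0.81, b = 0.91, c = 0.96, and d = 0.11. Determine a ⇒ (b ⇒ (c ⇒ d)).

0.43

c ⇒ d = min(1, 1 − 0.96 + 0.11) = min(1, 0.15) = 0.15
b ⇒ (c ⇒ d) = min(1, 1 − 0.91 + 0.15) = min(1, 0.24) = 0.24
a ⇒ (b ⇒ (c ⇒ d)) = min(1, 1 − 0.81 + 0.24) = min(1, 0.43) = 0.43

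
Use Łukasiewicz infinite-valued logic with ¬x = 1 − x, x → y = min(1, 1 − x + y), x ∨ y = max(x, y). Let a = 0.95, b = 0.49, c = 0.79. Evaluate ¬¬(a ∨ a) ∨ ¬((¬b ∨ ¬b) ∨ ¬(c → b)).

a ∨ a = max(0.95, 0.95) = 0.95
¬(a ∨ a) = 1 − 0.95 = 0.05
¬¬(a ∨ a) = 1 − 0.05 = 0.95
¬b = 1 − 0.49 = 0.51
¬b ∨ ¬b = max(0.51, 0.51) = 0.51
c → b = min(1, 1 − 0.79 + 0.49) = min(1, 0.70) = 0.70
¬(c → b) = 1 − 0.70 = 0.30
(¬b ∨ ¬b) ∨ ¬(c → b) = max(0.51, 0.30) = 0.51
¬((¬b ∨ ¬b) ∨ ¬(c → b)) = 1 − 0.51 = 0.49
¬¬(a ∨ a) ∨ ¬((¬b ∨ ¬b) ∨ ¬(c → b)) = max(0.95, 0.49) = 0.95

0.95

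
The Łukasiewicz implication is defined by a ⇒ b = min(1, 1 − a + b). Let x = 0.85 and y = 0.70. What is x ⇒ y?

x ⇒ y = min(1, 1 − 0.85 + 0.70) = min(1, 0.85) = 0.85
For comparison, the Gödel implication (1 if a ≤ b else b) would give 0.70.

0.85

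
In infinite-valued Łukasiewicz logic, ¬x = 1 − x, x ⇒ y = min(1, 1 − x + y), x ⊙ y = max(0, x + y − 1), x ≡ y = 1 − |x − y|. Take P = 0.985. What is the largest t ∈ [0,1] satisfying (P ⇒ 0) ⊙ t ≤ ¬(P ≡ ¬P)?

1.000

P ⇒ 0 = min(1, 1 − 0.985 + 0.000) = min(1, 0.015) = 0.015
So the left factor is P ⇒ 0 = 0.015.
¬P = 1 − 0.985 = 0.015
P ≡ ¬P = 1 − |0.985 − 0.015| = 1 − 0.970 = 0.030
¬(P ≡ ¬P) = 1 − 0.030 = 0.970
So the right-hand bound is ¬(P ≡ ¬P) = 0.970.
The residuum of the Łukasiewicz t-norm gives the supremum: min(1, 1 − 0.015 + 0.970).
1 − 0.015 + 0.970 = 1.955, so t = min(1, 1.955) = 1.000.
Check: 0.015 ⊙ 1.000 = max(0, 0.015) = 0.015 ≤ 0.970.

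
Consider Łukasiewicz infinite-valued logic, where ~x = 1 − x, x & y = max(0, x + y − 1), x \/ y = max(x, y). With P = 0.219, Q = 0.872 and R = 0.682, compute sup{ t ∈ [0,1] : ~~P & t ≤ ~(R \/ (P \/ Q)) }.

~P = 1 − 0.219 = 0.781
~~P = 1 − 0.781 = 0.219
So the left factor is ~~P = 0.219.
P \/ Q = max(0.219, 0.872) = 0.872
R \/ (P \/ Q) = max(0.682, 0.872) = 0.872
~(R \/ (P \/ Q)) = 1 − 0.872 = 0.128
So the right-hand bound is ~(R \/ (P \/ Q)) = 0.128.
The residuum of the Łukasiewicz t-norm gives the supremum: min(1, 1 − 0.219 + 0.128).
1 − 0.219 + 0.128 = 0.909, so t = min(1, 0.909) = 0.909.
Check: 0.219 & 0.909 = max(0, 0.128) = 0.128 ≤ 0.128.

0.909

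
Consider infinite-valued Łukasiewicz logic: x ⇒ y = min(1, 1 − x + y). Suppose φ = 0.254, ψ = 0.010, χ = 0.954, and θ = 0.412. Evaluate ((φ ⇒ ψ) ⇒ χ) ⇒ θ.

0.412

φ ⇒ ψ = min(1, 1 − 0.254 + 0.010) = min(1, 0.756) = 0.756
(φ ⇒ ψ) ⇒ χ = min(1, 1 − 0.756 + 0.954) = min(1, 1.198) = 1.000
((φ ⇒ ψ) ⇒ χ) ⇒ θ = min(1, 1 − 1.000 + 0.412) = min(1, 0.412) = 0.412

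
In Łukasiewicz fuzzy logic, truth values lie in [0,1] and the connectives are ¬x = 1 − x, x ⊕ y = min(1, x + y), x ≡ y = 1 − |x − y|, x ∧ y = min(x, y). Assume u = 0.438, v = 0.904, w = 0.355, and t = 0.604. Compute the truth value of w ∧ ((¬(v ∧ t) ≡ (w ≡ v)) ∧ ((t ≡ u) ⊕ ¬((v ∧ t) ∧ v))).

v ∧ t = min(0.904, 0.604) = 0.604
¬(v ∧ t) = 1 − 0.604 = 0.396
w ≡ v = 1 − |0.355 − 0.904| = 1 − 0.549 = 0.451
¬(v ∧ t) ≡ (w ≡ v) = 1 − |0.396 − 0.451| = 1 − 0.055 = 0.945
t ≡ u = 1 − |0.604 − 0.438| = 1 − 0.166 = 0.834
(v ∧ t) ∧ v = min(0.604, 0.904) = 0.604
¬((v ∧ t) ∧ v) = 1 − 0.604 = 0.396
(t ≡ u) ⊕ ¬((v ∧ t) ∧ v) = min(1, 0.834 + 0.396) = min(1, 1.230) = 1.000
(¬(v ∧ t) ≡ (w ≡ v)) ∧ ((t ≡ u) ⊕ ¬((v ∧ t) ∧ v)) = min(0.945, 1.000) = 0.945
w ∧ ((¬(v ∧ t) ≡ (w ≡ v)) ∧ ((t ≡ u) ⊕ ¬((v ∧ t) ∧ v))) = min(0.355, 0.945) = 0.355

0.355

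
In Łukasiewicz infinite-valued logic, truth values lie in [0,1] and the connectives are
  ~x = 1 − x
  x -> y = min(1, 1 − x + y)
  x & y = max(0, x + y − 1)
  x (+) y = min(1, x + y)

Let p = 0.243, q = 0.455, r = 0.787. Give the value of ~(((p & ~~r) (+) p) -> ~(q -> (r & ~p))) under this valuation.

~r = 1 − 0.787 = 0.213
~~r = 1 − 0.213 = 0.787
p & ~~r = max(0, 0.243 + 0.787 − 1) = max(0, 0.030) = 0.030
(p & ~~r) (+) p = min(1, 0.030 + 0.243) = min(1, 0.273) = 0.273
~p = 1 − 0.243 = 0.757
r & ~p = max(0, 0.787 + 0.757 − 1) = max(0, 0.544) = 0.544
q -> (r & ~p) = min(1, 1 − 0.455 + 0.544) = min(1, 1.089) = 1.000
~(q -> (r & ~p)) = 1 − 1.000 = 0.000
((p & ~~r) (+) p) -> ~(q -> (r & ~p)) = min(1, 1 − 0.273 + 0.000) = min(1, 0.727) = 0.727
~(((p & ~~r) (+) p) -> ~(q -> (r & ~p))) = 1 − 0.727 = 0.273

0.273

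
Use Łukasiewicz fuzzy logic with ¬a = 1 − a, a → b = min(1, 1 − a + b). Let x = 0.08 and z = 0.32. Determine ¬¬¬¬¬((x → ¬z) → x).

¬z = 1 − 0.32 = 0.68
x → ¬z = min(1, 1 − 0.08 + 0.68) = min(1, 1.60) = 1.00
(x → ¬z) → x = min(1, 1 − 1.00 + 0.08) = min(1, 0.08) = 0.08
¬((x → ¬z) → x) = 1 − 0.08 = 0.92
¬¬((x → ¬z) → x) = 1 − 0.92 = 0.08
¬¬¬((x → ¬z) → x) = 1 − 0.08 = 0.92
¬¬¬¬((x → ¬z) → x) = 1 − 0.92 = 0.08
¬¬¬¬¬((x → ¬z) → x) = 1 − 0.08 = 0.92

0.92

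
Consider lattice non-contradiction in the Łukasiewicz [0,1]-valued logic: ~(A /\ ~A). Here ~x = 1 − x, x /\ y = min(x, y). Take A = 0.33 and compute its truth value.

0.67

~A = 1 − 0.33 = 0.67
A /\ ~A = min(0.33, 0.67) = 0.33
~(A /\ ~A) = 1 − 0.33 = 0.67
(The value 0.67 < 1 shows this instance is not satisfied; not a Ł∞-tautology — its value is 1 − min(a, 1−a).)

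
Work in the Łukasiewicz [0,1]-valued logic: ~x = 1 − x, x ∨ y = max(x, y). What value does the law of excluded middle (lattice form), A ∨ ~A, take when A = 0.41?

~A = 1 − 0.41 = 0.59
A ∨ ~A = max(0.41, 0.59) = 0.59
(The value 0.59 < 1 shows this instance is not satisfied; not a Ł∞-tautology — its value is max(a, 1−a).)

0.59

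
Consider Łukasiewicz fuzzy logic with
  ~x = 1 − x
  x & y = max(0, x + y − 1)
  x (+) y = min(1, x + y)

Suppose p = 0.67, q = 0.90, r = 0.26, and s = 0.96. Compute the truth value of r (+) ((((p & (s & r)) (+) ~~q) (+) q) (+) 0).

s & r = max(0, 0.96 + 0.26 − 1) = max(0, 0.22) = 0.22
p & (s & r) = max(0, 0.67 + 0.22 − 1) = max(0, -0.11) = 0.00
~q = 1 − 0.90 = 0.10
~~q = 1 − 0.10 = 0.90
(p & (s & r)) (+) ~~q = min(1, 0.00 + 0.90) = min(1, 0.90) = 0.90
((p & (s & r)) (+) ~~q) (+) q = min(1, 0.90 + 0.90) = min(1, 1.80) = 1.00
(((p & (s & r)) (+) ~~q) (+) q) (+) 0 = min(1, 1.00 + 0.00) = min(1, 1.00) = 1.00
r (+) ((((p & (s & r)) (+) ~~q) (+) q) (+) 0) = min(1, 0.26 + 1.00) = min(1, 1.26) = 1.00

1.00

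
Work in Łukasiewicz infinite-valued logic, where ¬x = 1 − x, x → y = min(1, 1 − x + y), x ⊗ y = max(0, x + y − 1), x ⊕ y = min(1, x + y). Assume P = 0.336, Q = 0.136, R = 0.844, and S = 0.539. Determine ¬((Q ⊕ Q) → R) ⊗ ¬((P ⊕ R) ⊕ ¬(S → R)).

Q ⊕ Q = min(1, 0.136 + 0.136) = min(1, 0.272) = 0.272
(Q ⊕ Q) → R = min(1, 1 − 0.272 + 0.844) = min(1, 1.572) = 1.000
¬((Q ⊕ Q) → R) = 1 − 1.000 = 0.000
P ⊕ R = min(1, 0.336 + 0.844) = min(1, 1.180) = 1.000
S → R = min(1, 1 − 0.539 + 0.844) = min(1, 1.305) = 1.000
¬(S → R) = 1 − 1.000 = 0.000
(P ⊕ R) ⊕ ¬(S → R) = min(1, 1.000 + 0.000) = min(1, 1.000) = 1.000
¬((P ⊕ R) ⊕ ¬(S → R)) = 1 − 1.000 = 0.000
¬((Q ⊕ Q) → R) ⊗ ¬((P ⊕ R) ⊕ ¬(S → R)) = max(0, 0.000 + 0.000 − 1) = max(0, -1.000) = 0.000

0.000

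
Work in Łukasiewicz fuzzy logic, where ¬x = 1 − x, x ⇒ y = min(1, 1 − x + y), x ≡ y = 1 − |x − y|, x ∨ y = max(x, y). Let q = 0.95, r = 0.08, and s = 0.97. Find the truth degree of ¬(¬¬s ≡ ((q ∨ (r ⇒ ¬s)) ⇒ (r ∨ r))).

0.84

¬s = 1 − 0.97 = 0.03
¬¬s = 1 − 0.03 = 0.97
r ⇒ ¬s = min(1, 1 − 0.08 + 0.03) = min(1, 0.95) = 0.95
q ∨ (r ⇒ ¬s) = max(0.95, 0.95) = 0.95
r ∨ r = max(0.08, 0.08) = 0.08
(q ∨ (r ⇒ ¬s)) ⇒ (r ∨ r) = min(1, 1 − 0.95 + 0.08) = min(1, 0.13) = 0.13
¬¬s ≡ ((q ∨ (r ⇒ ¬s)) ⇒ (r ∨ r)) = 1 − |0.97 − 0.13| = 1 − 0.84 = 0.16
¬(¬¬s ≡ ((q ∨ (r ⇒ ¬s)) ⇒ (r ∨ r))) = 1 − 0.16 = 0.84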